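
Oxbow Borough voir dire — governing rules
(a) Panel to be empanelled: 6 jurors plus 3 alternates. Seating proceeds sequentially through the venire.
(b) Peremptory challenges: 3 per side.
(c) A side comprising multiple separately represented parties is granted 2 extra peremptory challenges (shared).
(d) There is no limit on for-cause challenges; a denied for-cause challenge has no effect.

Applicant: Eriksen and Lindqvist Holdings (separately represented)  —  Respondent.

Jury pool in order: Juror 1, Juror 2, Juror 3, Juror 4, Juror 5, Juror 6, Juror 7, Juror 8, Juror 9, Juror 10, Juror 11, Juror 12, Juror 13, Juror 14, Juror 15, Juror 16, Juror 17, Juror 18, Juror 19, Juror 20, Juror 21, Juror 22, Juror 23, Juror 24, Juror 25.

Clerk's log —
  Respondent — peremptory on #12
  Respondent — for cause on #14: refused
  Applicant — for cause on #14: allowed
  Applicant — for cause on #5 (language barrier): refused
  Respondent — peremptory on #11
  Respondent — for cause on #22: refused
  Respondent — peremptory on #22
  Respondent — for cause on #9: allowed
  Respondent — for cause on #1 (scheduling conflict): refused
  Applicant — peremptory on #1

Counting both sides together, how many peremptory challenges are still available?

4

Applicant allotment: 3 base + 2 multi-party = 5. Respondent allotment: 3.
Applicant peremptories used: #1 — 1 (for-cause on #14, #5 don't count).
Respondent peremptories used: #12, #11, #22 — 3 (for-cause on #14, #22, #9, #1 don't count).
Remaining: (5 − 1) + (3 − 3) = 4.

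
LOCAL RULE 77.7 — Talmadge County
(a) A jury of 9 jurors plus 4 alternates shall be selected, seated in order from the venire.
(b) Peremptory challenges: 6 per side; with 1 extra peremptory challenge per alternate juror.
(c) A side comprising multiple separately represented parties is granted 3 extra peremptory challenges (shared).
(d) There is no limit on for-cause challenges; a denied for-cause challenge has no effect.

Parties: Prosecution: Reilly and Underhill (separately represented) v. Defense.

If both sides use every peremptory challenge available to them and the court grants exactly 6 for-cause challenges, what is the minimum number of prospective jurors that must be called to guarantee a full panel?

Seats to fill: 9 + 4 alternates = 13.
Peremptories — Prosecution: 6 + 1×4 + 3 = 13; Defense: 6 + 1×4 = 10; total 23.
For-cause removals: 6.
Minimum venire: 13 + 23 + 6 = 42.

42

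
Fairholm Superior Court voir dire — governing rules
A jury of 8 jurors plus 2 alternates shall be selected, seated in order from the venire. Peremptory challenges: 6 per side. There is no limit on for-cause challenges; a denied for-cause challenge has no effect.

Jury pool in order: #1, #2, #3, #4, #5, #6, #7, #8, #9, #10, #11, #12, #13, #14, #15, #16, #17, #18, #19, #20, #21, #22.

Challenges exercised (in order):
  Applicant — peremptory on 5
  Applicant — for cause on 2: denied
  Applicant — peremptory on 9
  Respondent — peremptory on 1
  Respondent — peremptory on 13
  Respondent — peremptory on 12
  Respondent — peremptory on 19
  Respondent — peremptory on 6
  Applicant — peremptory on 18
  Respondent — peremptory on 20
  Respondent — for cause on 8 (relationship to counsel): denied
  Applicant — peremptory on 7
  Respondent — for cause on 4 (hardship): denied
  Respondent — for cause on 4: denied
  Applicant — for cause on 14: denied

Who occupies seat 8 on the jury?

15

Removed: #1, #5, #6, #7, #9, #12, #13, #18, #19, #20. (#2, #4, #8, #14 stay — for-cause denied.)
Seating in order: seats 1–8 → #2, #3, #4, #8, #10, #11, #14, #15; alternates → #16, #17.
So seat 8 is #15.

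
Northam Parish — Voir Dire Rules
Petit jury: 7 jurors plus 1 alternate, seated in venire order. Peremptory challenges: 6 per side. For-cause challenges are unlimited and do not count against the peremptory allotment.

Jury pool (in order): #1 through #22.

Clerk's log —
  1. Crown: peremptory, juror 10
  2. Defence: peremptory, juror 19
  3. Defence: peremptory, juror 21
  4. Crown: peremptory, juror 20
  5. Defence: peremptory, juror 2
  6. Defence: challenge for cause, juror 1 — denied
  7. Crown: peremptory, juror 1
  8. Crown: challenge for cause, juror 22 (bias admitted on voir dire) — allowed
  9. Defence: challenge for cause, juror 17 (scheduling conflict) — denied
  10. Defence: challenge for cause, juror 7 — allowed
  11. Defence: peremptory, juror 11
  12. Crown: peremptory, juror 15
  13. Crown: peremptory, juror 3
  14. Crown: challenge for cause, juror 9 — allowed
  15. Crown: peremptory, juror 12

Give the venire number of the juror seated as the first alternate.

17

Removed: #1, #2, #3, #7, #9, #10, #11, #12, #15, #19, #20, #21, #22. (#17 stays — for-cause denied.)
Seating in order: seats 1–7 → #4, #5, #6, #8, #13, #14, #16; alternates → #17.
So alternate 1 is #17.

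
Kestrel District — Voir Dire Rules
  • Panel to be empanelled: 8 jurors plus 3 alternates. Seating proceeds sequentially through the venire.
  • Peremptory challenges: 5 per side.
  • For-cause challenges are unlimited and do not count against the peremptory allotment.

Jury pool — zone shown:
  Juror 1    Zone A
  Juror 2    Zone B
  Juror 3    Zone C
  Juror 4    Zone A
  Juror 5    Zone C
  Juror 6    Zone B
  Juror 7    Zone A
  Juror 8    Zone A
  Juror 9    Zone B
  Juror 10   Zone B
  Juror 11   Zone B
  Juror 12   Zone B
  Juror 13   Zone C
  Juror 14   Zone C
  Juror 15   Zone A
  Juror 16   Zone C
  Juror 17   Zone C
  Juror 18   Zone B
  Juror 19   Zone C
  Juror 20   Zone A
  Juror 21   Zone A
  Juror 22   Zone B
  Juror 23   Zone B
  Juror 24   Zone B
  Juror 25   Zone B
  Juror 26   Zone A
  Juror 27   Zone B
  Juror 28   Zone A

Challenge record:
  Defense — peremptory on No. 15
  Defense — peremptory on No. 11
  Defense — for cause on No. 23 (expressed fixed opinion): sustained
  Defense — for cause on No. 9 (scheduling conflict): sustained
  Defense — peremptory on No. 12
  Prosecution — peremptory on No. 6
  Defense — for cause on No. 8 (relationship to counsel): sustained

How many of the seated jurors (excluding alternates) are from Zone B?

Removed: #6, #8, #9, #11, #12, #15, #23.
Seated jurors 1–8: #1, #2, #3, #4, #5, #7, #10, #13 (alternates #14, #16, #17 not counted).
Of those, in Zone B: #2, #10 → 2.

2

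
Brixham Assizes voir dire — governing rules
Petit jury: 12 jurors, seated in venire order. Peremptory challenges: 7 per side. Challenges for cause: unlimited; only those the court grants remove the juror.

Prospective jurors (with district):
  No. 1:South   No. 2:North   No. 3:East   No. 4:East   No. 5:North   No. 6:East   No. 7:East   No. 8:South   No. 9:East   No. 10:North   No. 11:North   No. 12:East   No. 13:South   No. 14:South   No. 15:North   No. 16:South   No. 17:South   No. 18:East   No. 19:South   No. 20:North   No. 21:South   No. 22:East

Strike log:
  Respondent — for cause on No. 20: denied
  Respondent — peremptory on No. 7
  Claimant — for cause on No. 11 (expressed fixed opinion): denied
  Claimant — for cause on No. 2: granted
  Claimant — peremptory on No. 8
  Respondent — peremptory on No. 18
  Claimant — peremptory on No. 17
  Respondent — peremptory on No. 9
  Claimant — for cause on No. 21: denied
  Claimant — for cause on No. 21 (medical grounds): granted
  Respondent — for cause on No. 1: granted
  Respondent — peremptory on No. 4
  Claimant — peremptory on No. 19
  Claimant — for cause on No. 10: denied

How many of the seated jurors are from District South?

3

Removed: #1, #2, #4, #7, #8, #9, #17, #18, #19, #21.
Seated jurors 1–12: #3, #5, #6, #10, #11, #12, #13, #14, #15, #16, #20, #22.
Of those, in District South: #13, #14, #16 → 3.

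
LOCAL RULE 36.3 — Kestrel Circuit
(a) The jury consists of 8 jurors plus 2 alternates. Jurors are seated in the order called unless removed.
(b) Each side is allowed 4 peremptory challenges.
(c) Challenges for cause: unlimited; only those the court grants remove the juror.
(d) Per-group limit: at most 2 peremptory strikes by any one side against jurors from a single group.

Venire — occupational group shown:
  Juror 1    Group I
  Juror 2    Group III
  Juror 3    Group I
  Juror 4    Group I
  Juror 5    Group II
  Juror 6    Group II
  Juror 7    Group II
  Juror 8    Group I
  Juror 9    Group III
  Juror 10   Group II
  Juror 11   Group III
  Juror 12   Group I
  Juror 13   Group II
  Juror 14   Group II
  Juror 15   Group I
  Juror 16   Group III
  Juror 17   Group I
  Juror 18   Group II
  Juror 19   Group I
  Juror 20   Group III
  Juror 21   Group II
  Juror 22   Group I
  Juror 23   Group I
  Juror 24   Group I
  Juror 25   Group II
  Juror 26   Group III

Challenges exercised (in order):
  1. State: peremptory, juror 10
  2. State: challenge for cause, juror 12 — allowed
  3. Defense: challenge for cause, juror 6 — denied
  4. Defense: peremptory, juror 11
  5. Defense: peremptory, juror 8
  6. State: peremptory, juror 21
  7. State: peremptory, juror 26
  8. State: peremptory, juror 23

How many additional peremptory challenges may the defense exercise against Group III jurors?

1

Defense peremptories so far: #11, #8 — 2 of 4 used, 2 left overall.
Against Group III: #11 — 1 used; per-group cap 2 leaves 1.
Binding limit: min(2, 1) = 1.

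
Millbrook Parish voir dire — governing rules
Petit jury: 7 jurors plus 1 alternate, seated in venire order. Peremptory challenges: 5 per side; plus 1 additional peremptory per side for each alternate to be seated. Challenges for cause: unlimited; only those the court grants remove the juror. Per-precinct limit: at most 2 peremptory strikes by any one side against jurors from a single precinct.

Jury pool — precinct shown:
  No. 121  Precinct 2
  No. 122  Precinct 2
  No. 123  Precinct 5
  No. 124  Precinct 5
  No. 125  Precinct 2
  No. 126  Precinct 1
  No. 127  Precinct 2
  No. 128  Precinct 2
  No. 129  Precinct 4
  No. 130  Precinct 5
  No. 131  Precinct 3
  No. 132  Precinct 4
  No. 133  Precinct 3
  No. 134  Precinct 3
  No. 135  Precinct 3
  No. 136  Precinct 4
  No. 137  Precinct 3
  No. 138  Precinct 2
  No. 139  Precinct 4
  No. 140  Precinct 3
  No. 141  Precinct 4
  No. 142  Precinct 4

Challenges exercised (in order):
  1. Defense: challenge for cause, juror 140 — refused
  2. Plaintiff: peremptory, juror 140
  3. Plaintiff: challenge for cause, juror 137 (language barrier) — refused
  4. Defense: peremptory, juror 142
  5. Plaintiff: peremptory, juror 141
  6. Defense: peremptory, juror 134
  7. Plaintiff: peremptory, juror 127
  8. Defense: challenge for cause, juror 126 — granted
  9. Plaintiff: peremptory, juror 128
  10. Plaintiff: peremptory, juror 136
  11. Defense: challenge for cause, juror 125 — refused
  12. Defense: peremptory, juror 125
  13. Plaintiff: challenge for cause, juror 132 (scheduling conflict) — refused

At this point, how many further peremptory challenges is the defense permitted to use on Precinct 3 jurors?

Defense peremptories so far: #142, #134, #125 — 3 of 6 used, 3 left overall.
Against Precinct 3: #134 — 1 used; per-precinct cap 2 leaves 1.
Binding limit: min(3, 1) = 1.

1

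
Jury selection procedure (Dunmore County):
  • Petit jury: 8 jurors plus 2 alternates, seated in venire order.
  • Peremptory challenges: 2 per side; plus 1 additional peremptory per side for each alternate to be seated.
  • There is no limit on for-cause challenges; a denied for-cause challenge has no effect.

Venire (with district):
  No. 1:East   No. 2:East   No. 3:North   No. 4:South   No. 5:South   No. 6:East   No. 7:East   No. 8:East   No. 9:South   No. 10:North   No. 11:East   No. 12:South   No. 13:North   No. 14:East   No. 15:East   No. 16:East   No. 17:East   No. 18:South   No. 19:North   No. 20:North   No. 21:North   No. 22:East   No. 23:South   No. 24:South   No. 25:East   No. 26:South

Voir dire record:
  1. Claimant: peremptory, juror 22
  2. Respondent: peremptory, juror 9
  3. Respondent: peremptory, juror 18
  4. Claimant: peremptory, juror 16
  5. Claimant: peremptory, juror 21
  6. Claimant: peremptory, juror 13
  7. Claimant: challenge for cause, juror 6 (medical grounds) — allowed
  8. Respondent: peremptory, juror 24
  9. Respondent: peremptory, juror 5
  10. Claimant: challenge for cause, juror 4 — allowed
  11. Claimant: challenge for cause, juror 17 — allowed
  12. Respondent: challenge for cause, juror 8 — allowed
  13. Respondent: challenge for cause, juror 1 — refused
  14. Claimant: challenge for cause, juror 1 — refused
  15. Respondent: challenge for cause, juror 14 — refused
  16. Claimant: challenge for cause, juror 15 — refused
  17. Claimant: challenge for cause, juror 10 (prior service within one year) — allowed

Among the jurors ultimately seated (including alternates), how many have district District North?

3

Removed: #4, #5, #6, #8, #9, #10, #13, #16, #17, #18, #21, #22, #24.
Seated (10 incl. alternates): #1, #2, #3, #7, #11, #12, #14, #15, #19, #20.
Of those, in District North: #3, #19, #20 → 3.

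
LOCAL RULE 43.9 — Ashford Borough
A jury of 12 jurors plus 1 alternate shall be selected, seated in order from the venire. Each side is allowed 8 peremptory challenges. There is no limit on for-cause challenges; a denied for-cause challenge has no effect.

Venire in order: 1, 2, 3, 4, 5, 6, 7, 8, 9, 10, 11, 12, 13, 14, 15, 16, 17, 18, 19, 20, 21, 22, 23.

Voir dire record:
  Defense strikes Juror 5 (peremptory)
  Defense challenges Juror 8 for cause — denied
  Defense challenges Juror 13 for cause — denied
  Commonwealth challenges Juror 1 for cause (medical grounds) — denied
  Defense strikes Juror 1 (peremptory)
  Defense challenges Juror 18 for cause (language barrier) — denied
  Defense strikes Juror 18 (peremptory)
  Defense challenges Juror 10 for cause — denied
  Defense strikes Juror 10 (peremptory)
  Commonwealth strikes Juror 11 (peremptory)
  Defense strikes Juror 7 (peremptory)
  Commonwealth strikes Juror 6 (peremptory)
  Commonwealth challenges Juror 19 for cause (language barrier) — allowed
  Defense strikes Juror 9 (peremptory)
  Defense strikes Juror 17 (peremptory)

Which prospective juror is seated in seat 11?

21

Removed: #1, #5, #6, #7, #9, #10, #11, #17, #18, #19. (#8, #13 stay — for-cause denied.)
Seating in order: seats 1–12 → #2, #3, #4, #8, #12, #13, #14, #15, #16, #20, #21, #22; alternates → #23.
So seat 11 is #21.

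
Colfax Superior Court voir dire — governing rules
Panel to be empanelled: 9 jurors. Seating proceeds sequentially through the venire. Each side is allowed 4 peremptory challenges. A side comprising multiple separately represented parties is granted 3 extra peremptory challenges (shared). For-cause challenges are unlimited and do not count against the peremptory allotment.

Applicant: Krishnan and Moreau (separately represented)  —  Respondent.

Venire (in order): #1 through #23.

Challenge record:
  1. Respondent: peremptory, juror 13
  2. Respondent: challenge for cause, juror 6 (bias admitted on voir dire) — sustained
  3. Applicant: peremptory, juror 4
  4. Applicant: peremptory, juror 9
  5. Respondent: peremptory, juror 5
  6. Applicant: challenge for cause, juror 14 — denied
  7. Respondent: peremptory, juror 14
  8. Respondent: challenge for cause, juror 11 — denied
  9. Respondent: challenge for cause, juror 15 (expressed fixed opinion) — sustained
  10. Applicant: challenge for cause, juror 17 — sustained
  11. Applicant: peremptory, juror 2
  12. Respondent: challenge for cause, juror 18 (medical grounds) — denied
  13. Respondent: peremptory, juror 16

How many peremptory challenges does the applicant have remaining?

Applicant allotment: 4 base + 3 multi-party = 7.
Applicant peremptories used: #4, #9, #2 — 3 (for-cause on #14, #17 don't count).
Remaining: 7 − 3 = 4.

4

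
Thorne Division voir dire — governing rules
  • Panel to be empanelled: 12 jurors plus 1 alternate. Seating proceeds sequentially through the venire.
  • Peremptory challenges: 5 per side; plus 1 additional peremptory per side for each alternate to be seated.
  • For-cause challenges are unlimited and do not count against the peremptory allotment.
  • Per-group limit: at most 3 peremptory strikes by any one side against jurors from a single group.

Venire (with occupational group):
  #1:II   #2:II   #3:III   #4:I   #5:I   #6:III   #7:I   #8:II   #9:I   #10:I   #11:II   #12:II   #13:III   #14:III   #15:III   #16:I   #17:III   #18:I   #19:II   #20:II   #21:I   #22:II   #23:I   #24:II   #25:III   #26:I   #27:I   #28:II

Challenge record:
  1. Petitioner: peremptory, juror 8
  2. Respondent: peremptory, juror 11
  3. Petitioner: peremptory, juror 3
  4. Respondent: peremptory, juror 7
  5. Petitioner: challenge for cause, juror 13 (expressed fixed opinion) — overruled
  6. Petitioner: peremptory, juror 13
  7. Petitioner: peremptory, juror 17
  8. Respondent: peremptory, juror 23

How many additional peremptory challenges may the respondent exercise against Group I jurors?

Respondent peremptories so far: #11, #7, #23 — 3 of 6 used, 3 left overall.
Against Group I: #7, #23 — 2 used; per-group cap 3 leaves 1.
Binding limit: min(3, 1) = 1.

1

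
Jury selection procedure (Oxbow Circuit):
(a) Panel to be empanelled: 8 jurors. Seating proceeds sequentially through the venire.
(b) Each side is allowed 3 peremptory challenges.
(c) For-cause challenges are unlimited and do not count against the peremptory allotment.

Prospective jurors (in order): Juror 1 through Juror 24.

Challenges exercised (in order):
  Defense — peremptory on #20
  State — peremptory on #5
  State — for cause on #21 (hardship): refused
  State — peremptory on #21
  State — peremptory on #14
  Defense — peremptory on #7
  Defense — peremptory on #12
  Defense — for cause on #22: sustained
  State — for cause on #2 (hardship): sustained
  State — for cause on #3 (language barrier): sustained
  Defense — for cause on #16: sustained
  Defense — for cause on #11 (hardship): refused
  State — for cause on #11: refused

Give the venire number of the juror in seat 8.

13

Removed: #2, #3, #5, #7, #12, #14, #16, #20, #21, #22. (#11 stays — for-cause denied.)
Seating in order: seats 1–8 → #1, #4, #6, #8, #9, #10, #11, #13.
So seat 8 is #13.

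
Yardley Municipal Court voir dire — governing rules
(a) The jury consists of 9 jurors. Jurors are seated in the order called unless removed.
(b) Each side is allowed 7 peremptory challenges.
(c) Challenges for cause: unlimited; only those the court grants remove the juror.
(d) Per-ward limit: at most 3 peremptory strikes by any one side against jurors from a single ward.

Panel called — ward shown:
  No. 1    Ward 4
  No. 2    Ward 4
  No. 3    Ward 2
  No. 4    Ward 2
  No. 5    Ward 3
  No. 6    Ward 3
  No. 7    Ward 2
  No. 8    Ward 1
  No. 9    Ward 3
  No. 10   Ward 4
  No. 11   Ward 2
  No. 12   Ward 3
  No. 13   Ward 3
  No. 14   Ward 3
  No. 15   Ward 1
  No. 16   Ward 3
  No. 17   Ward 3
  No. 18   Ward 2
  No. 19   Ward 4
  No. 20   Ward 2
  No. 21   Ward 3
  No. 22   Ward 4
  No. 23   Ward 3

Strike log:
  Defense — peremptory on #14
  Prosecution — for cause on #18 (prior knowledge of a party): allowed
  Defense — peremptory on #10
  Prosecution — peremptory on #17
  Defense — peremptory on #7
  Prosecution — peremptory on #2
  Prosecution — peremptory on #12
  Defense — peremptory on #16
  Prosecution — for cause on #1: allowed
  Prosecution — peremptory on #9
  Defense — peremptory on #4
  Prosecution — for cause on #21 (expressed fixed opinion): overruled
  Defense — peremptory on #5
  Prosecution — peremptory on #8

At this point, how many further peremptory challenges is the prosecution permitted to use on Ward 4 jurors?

Prosecution peremptories so far: #17, #2, #12, #9, #8 — 5 of 7 used, 2 left overall.
Against Ward 4: #2 — 1 used; per-ward cap 3 leaves 2.
Binding limit: min(2, 2) = 2.

2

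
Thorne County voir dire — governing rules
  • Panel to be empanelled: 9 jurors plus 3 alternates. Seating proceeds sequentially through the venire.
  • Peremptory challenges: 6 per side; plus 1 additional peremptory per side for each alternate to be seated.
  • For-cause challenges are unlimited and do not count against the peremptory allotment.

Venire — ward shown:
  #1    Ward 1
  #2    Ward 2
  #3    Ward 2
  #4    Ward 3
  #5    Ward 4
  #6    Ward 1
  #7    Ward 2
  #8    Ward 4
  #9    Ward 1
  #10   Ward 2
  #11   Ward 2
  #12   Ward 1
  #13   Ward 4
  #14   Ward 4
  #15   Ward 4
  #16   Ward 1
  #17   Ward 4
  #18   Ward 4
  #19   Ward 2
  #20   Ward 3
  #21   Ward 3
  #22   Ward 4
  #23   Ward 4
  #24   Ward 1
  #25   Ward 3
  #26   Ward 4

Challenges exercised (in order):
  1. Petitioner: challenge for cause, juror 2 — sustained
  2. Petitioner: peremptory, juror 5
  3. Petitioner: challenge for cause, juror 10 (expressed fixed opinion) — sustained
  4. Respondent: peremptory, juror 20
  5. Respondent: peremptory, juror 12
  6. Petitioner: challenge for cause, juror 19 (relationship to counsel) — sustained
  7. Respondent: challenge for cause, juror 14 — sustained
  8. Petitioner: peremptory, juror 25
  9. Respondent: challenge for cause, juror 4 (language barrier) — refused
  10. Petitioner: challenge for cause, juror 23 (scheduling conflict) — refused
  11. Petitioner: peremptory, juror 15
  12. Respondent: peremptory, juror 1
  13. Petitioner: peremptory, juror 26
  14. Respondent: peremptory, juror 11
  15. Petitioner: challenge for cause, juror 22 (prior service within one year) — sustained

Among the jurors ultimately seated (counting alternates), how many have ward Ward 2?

2

Removed: #1, #2, #5, #10, #11, #12, #14, #15, #19, #20, #22, #25, #26.
Seated (12 incl. alternates): #3, #4, #6, #7, #8, #9, #13, #16, #17, #18, #21, #23.
Of those, in Ward 2: #3, #7 → 2.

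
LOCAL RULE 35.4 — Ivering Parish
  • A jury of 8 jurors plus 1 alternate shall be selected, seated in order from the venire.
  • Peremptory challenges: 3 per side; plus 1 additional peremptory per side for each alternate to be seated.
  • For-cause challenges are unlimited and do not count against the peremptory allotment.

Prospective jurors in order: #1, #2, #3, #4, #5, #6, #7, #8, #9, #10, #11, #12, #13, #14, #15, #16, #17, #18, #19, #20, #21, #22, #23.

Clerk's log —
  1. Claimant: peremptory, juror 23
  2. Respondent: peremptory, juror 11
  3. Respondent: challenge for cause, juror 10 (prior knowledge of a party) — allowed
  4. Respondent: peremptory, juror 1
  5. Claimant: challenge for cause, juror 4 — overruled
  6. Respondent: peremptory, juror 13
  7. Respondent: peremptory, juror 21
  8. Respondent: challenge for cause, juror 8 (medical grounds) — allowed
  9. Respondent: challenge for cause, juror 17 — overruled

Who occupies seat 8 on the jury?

12

Removed: #1, #8, #10, #11, #13, #21, #23. (#4, #17 stay — for-cause denied.)
Seating in order: seats 1–8 → #2, #3, #4, #5, #6, #7, #9, #12; alternates → #14.
So seat 8 is #12.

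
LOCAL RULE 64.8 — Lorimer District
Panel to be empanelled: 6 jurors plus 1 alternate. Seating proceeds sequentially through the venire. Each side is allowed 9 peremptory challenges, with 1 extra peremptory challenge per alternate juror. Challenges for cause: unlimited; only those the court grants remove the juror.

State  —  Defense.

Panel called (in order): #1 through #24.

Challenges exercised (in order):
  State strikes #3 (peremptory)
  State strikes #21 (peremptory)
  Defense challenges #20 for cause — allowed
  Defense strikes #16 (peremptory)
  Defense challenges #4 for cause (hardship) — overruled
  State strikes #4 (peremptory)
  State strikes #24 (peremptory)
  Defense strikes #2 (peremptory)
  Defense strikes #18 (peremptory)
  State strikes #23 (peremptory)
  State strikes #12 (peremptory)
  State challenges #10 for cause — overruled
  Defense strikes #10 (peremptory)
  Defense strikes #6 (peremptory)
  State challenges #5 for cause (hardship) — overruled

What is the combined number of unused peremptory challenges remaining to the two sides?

State allotment: 9 base + 1 × 1 alternate = 10. Defense allotment: 9 base + 1 × 1 alternate = 10.
State peremptories used: #3, #21, #4, #24, #23, #12 — 6 (for-cause on #10, #5 don't count).
Defense peremptories used: #16, #2, #18, #10, #6 — 5 (for-cause on #20, #4 don't count).
Remaining: (10 − 6) + (10 − 5) = 9.

9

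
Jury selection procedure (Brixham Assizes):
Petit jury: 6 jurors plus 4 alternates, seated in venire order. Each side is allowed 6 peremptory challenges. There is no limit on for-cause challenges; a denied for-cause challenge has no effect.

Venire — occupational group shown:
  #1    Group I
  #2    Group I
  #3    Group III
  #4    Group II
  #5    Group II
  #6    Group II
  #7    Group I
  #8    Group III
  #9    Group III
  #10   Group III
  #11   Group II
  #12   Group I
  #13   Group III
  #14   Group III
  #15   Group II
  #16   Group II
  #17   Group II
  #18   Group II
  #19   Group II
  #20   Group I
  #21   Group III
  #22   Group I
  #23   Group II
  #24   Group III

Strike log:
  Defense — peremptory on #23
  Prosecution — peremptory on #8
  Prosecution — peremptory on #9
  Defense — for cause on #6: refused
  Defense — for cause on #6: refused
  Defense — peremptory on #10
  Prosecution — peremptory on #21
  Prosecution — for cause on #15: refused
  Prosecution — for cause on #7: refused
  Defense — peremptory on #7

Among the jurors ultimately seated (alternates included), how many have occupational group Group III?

Removed: #7, #8, #9, #10, #21, #23.
Seated (10 incl. alternates): #1, #2, #3, #4, #5, #6, #11, #12, #13, #14.
Of those, in Group III: #3, #13, #14 → 3.

3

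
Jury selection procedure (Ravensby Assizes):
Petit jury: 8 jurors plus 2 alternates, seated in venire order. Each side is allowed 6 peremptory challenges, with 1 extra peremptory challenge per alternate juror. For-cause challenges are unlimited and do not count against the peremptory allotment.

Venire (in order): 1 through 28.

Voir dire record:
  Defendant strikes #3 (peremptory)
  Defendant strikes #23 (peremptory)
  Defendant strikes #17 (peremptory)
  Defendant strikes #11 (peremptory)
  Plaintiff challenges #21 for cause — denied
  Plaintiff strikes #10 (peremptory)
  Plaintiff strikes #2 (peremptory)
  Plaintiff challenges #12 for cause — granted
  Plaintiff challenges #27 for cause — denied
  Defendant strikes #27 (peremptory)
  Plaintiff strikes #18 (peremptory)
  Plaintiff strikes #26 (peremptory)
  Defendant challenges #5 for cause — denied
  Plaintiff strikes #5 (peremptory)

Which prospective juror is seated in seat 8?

14

Removed: #2, #3, #5, #10, #11, #12, #17, #18, #23, #26, #27. (#21 stays — for-cause denied.)
Seating in order: seats 1–8 → #1, #4, #6, #7, #8, #9, #13, #14; alternates → #15, #16.
So seat 8 is #14.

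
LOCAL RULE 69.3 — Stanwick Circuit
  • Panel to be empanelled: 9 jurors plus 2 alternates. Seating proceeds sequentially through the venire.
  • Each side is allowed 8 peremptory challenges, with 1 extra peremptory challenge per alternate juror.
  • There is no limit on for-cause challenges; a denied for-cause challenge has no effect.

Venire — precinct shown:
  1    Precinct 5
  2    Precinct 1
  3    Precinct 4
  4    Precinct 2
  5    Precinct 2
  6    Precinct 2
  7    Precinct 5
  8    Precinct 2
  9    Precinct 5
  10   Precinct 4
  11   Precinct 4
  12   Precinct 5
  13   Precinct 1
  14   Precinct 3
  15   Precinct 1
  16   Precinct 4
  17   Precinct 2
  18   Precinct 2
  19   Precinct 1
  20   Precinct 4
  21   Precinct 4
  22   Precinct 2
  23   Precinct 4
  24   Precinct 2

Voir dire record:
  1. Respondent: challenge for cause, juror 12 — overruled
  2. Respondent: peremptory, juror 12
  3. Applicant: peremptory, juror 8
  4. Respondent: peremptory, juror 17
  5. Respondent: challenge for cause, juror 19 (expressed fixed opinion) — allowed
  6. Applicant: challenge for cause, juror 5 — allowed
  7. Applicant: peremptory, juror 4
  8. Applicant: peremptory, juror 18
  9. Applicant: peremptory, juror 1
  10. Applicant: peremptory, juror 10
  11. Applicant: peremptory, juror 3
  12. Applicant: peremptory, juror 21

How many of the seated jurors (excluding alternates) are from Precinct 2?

1

Removed: #1, #3, #4, #5, #8, #10, #12, #17, #18, #19, #21.
Seated jurors 1–9: #2, #6, #7, #9, #11, #13, #14, #15, #16 (alternates #20, #22 not counted).
Of those, in Precinct 2: #6 → 1.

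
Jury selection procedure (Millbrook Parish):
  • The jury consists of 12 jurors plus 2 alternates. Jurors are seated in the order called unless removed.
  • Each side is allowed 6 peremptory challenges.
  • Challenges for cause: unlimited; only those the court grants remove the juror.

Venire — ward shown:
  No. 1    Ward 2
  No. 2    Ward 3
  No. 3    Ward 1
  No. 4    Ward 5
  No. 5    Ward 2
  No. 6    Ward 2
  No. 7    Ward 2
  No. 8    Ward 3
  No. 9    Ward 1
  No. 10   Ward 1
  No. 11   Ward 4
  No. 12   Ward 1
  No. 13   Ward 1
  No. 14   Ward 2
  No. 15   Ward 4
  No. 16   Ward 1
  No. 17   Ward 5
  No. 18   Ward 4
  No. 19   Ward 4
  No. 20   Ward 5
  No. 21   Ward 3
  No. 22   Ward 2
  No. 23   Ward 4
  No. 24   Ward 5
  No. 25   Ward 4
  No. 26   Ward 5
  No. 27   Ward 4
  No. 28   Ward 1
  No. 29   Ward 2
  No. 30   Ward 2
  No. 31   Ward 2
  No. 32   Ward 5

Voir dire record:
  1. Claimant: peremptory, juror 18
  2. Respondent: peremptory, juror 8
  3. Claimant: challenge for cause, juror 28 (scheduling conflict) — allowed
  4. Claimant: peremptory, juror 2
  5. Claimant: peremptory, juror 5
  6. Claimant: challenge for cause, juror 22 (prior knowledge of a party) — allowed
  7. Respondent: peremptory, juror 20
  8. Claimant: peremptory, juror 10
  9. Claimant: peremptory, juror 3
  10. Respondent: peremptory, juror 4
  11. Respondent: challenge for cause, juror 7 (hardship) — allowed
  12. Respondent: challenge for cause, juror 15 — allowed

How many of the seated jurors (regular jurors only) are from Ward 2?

3

Removed: #2, #3, #4, #5, #7, #8, #10, #15, #18, #20, #22, #28.
Seated jurors 1–12: #1, #6, #9, #11, #12, #13, #14, #16, #17, #19, #21, #23 (alternates #24, #25 not counted).
Of those, in Ward 2: #1, #6, #14 → 3.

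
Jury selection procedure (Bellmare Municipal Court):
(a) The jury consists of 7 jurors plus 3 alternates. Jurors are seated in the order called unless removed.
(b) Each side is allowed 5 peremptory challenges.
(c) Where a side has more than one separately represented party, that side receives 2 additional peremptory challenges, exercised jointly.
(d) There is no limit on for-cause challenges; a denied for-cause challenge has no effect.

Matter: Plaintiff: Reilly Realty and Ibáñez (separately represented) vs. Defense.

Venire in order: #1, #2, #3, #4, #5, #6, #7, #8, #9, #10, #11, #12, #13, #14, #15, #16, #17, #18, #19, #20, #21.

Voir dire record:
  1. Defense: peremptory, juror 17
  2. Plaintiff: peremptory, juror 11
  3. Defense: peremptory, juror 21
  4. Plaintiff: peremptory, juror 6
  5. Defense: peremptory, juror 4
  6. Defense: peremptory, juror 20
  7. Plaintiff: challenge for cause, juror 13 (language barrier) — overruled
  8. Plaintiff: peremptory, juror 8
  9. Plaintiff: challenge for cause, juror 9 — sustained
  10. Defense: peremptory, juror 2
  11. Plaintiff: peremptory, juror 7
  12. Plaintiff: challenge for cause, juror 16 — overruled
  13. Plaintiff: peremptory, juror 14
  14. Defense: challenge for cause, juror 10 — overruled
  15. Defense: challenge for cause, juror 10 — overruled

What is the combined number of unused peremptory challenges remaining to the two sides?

2

Plaintiff allotment: 5 base + 2 multi-party = 7. Defense allotment: 5.
Plaintiff peremptories used: #11, #6, #8, #7, #14 — 5 (for-cause on #13, #9, #16 don't count).
Defense peremptories used: #17, #21, #4, #20, #2 — 5 (for-cause on #10, #10 don't count).
Remaining: (7 − 5) + (5 − 5) = 2.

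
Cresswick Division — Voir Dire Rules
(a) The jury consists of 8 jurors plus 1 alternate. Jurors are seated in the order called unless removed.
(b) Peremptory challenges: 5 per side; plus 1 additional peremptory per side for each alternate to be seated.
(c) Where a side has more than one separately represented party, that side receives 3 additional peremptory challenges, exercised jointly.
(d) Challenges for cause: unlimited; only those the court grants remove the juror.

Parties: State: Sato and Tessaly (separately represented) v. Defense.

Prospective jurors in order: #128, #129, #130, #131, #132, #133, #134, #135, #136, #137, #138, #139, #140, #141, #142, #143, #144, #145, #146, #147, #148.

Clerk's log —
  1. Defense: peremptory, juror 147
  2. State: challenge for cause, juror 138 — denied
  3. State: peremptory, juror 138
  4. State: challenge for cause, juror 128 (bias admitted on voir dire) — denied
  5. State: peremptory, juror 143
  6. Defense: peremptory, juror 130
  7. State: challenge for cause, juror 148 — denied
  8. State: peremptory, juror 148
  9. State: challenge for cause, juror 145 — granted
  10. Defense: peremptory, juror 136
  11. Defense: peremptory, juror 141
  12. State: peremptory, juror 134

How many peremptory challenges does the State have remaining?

State allotment: 5 base + 1 × 1 alternate + 3 multi-party = 9.
State peremptories used: #138, #143, #148, #134 — 4 (for-cause on #138, #128, #148, #145 don't count).
Remaining: 9 − 4 = 5.

5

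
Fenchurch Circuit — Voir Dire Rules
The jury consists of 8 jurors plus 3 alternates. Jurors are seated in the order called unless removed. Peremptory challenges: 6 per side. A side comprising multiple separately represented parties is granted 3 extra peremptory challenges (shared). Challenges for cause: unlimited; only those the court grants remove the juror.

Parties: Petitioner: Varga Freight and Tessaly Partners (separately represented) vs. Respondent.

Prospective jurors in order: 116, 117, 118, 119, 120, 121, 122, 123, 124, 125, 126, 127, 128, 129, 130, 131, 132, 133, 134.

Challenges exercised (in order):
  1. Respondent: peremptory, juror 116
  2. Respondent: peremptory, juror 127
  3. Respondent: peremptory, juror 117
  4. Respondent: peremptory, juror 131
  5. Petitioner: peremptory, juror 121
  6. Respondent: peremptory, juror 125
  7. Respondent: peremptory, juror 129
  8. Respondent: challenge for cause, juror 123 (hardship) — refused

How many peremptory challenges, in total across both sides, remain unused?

8

Petitioner allotment: 6 base + 3 multi-party = 9. Respondent allotment: 6.
Petitioner peremptories used: #121 — 1.
Respondent peremptories used: #116, #127, #117, #131, #125, #129 — 6 (the for-cause on #123 doesn't count).
Remaining: (9 − 1) + (6 − 6) = 8.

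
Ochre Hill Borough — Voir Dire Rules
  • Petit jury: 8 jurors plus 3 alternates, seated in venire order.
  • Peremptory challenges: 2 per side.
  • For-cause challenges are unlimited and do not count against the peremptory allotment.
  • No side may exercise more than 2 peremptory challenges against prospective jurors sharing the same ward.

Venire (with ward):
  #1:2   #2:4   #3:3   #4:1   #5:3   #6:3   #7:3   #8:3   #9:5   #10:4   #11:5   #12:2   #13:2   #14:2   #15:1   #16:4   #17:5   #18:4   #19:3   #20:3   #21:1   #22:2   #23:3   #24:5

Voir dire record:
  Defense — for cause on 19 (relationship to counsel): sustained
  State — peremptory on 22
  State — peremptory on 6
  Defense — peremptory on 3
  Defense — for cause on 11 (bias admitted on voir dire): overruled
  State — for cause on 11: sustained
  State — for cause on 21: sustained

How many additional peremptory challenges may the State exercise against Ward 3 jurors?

State peremptories so far: #22, #6 — 2 of 2 used, 0 left overall.
Against Ward 3: #6 — 1 used; per-ward cap 2 leaves 1.
Binding limit: min(0, 1) = 0.

0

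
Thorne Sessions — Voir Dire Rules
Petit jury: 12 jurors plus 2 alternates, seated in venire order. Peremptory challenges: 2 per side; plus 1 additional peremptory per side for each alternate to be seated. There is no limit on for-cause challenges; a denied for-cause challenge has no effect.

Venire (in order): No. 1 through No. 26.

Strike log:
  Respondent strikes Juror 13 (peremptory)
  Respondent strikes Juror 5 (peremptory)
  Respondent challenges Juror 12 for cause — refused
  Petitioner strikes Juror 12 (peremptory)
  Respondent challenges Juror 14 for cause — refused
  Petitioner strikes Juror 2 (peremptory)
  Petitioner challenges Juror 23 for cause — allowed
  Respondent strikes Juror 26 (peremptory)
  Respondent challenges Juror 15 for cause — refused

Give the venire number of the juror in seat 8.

10

Removed: #2, #5, #12, #13, #23, #26. (#14, #15 stay — for-cause denied.)
Seating in order: seats 1–12 → #1, #3, #4, #6, #7, #8, #9, #10, #11, #14, #15, #16; alternates → #17, #18.
So seat 8 is #10.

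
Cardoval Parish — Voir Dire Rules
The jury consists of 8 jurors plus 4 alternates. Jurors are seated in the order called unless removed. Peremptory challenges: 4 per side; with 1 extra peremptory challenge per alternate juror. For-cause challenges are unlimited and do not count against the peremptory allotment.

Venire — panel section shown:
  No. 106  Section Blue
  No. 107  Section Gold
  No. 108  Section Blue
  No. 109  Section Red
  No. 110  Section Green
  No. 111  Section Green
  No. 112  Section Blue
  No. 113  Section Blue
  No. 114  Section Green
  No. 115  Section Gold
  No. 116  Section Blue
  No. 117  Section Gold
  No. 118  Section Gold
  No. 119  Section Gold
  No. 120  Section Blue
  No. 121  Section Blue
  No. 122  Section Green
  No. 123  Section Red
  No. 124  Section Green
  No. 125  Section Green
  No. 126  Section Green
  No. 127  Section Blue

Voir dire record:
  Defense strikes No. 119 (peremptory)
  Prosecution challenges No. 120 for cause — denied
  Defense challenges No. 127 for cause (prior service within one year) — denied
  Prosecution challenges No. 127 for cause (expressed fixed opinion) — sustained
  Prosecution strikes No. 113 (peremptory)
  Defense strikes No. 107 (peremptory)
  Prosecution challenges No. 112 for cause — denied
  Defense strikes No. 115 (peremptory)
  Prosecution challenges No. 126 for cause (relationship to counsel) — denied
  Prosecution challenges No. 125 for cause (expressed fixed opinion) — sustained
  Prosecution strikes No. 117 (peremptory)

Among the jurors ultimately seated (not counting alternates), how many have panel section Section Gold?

Removed: #107, #113, #115, #117, #119, #125, #127.
Seated jurors 1–8: #106, #108, #109, #110, #111, #112, #114, #116 (alternates #118, #120, #121, #122 not counted).
None of those are in Section Gold → 0.

0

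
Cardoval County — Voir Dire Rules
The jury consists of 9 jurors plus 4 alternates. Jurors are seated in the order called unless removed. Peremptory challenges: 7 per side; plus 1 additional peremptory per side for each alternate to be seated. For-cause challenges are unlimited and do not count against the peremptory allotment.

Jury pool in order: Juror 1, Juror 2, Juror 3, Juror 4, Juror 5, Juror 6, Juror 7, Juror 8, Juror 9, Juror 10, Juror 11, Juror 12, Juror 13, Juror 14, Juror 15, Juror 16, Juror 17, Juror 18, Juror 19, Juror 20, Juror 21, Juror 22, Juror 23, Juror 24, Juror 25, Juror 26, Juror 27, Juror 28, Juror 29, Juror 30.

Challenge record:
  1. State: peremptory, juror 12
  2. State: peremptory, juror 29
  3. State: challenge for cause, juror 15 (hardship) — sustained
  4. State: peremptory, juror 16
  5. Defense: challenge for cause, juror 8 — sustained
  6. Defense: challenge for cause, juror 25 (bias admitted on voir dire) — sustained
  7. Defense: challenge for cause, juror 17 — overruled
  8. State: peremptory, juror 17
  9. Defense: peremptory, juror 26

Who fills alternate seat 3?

14

Removed: #8, #12, #15, #16, #17, #25, #26, #29.
Seating in order: seats 1–9 → #1, #2, #3, #4, #5, #6, #7, #9, #10; alternates → #11, #13, #14, #18.
So alternate 3 is #14.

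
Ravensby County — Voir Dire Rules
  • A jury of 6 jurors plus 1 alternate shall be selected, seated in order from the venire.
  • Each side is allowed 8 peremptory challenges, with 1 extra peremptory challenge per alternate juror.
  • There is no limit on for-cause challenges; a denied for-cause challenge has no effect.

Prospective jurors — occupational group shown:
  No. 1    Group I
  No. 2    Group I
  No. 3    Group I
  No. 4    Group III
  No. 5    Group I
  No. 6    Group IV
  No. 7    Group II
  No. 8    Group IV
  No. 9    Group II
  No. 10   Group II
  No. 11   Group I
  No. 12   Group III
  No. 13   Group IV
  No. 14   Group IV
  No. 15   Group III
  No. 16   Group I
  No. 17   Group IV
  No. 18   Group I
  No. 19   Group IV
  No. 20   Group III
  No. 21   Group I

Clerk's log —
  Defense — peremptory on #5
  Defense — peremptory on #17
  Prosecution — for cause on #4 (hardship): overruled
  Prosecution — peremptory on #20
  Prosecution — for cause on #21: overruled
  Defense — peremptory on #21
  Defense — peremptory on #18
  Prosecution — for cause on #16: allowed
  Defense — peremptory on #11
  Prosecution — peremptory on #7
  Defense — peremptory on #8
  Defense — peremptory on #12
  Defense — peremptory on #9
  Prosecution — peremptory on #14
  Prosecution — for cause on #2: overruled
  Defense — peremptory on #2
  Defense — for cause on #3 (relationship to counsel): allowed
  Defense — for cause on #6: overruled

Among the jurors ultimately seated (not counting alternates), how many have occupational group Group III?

Removed: #2, #3, #5, #7, #8, #9, #11, #12, #14, #16, #17, #18, #20, #21.
Seated jurors 1–6: #1, #4, #6, #10, #13, #15 (alternates #19 not counted).
Of those, in Group III: #4, #15 → 2.

2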